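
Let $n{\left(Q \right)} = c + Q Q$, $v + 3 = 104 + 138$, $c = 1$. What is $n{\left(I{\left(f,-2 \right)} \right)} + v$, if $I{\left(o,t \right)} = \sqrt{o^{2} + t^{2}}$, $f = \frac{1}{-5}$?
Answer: $\frac{6101}{25} \approx 244.04$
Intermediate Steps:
$f = - \frac{1}{5} \approx -0.2$
$v = 239$ ($v = -3 + \left(104 + 138\right) = -3 + 242 = 239$)
$n{\left(Q \right)} = 1 + Q^{2}$ ($n{\left(Q \right)} = 1 + Q Q = 1 + Q^{2}$)
$n{\left(I{\left(f,-2 \right)} \right)} + v = \left(1 + \left(\sqrt{\left(- \frac{1}{5}\right)^{2} + \left(-2\right)^{2}}\right)^{2}\right) + 239 = \left(1 + \left(\sqrt{\frac{1}{25} + 4}\right)^{2}\right) + 239 = \left(1 + \left(\sqrt{\frac{101}{25}}\right)^{2}\right) + 239 = \left(1 + \left(\frac{\sqrt{101}}{5}\right)^{2}\right) + 239 = \left(1 + \frac{101}{25}\right) + 239 = \frac{126}{25} + 239 = \frac{6101}{25}$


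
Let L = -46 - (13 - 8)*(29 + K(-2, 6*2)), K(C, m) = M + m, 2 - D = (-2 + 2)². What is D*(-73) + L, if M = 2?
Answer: -407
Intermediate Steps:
D = 2 (D = 2 - (-2 + 2)² = 2 - 1*0² = 2 - 1*0 = 2 + 0 = 2)
K(C, m) = 2 + m
L = -261 (L = -46 - (13 - 8)*(29 + (2 + 6*2)) = -46 - 5*(29 + (2 + 12)) = -46 - 5*(29 + 14) = -46 - 5*43 = -46 - 1*215 = -46 - 215 = -261)
D*(-73) + L = 2*(-73) - 261 = -146 - 261 = -407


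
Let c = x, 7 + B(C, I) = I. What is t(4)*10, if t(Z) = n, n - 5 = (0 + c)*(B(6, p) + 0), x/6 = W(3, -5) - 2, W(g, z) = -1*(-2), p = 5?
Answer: 50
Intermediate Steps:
B(C, I) = -7 + I
W(g, z) = 2
x = 0 (x = 6*(2 - 2) = 6*0 = 0)
c = 0
n = 5 (n = 5 + (0 + 0)*((-7 + 5) + 0) = 5 + 0*(-2 + 0) = 5 + 0*(-2) = 5 + 0 = 5)
t(Z) = 5
t(4)*10 = 5*10 = 50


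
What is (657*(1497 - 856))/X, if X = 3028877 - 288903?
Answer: 421137/2739974 ≈ 0.15370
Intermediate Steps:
X = 2739974
(657*(1497 - 856))/X = (657*(1497 - 856))/2739974 = (657*641)*(1/2739974) = 421137*(1/2739974) = 421137/2739974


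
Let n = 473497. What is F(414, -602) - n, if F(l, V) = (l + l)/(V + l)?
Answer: -22254566/47 ≈ -4.7350e+5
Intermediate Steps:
F(l, V) = 2*l/(V + l) (F(l, V) = (2*l)/(V + l) = 2*l/(V + l))
F(414, -602) - n = 2*414/(-602 + 414) - 1*473497 = 2*414/(-188) - 473497 = 2*414*(-1/188) - 473497 = -207/47 - 473497 = -22254566/47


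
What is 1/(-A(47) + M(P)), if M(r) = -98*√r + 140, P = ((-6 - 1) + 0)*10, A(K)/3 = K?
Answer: I/(-I + 98*√70) ≈ -1.4875e-6 + 0.0012196*I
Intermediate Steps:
A(K) = 3*K
P = -70 (P = (-7 + 0)*10 = -7*10 = -70)
M(r) = 140 - 98*√r
1/(-A(47) + M(P)) = 1/(-3*47 + (140 - 98*I*√70)) = 1/(-1*141 + (140 - 98*I*√70)) = 1/(-141 + (140 - 98*I*√70)) = 1/(-1 - 98*I*√70)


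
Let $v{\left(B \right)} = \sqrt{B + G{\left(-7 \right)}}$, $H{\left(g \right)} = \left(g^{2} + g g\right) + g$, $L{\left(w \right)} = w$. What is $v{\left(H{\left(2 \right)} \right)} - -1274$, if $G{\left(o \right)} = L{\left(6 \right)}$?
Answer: $1278$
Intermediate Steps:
$G{\left(o \right)} = 6$
$H{\left(g \right)} = g + 2 g^{2}$ ($H{\left(g \right)} = \left(g^{2} + g^{2}\right) + g = 2 g^{2} + g = g + 2 g^{2}$)
$v{\left(B \right)} = \sqrt{6 + B}$ ($v{\left(B \right)} = \sqrt{B + 6} = \sqrt{6 + B}$)
$v{\left(H{\left(2 \right)} \right)} - -1274 = \sqrt{6 + 2 \left(1 + 2 \cdot 2\right)} - -1274 = \sqrt{6 + 2 \left(1 + 4\right)} + 1274 = \sqrt{6 + 2 \cdot 5} + 1274 = \sqrt{6 + 10} + 1274 = \sqrt{16} + 1274 = 4 + 1274 = 1278$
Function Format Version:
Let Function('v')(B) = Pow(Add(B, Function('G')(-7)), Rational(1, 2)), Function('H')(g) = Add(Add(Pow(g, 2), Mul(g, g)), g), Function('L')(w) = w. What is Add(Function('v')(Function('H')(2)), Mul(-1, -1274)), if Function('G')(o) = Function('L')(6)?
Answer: 1278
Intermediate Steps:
Function('G')(o) = 6
Function('H')(g) = Add(g, Mul(2, Pow(g, 2))) (Function('H')(g) = Add(Add(Pow(g, 2), Pow(g, 2)), g) = Add(Mul(2, Pow(g, 2)), g) = Add(g, Mul(2, Pow(g, 2))))
Function('v')(B) = Pow(Add(6, B), Rational(1, 2)) (Function('v')(B) = Pow(Add(B, 6), Rational(1, 2)) = Pow(Add(6, B), Rational(1, 2)))
Add(Function('v')(Function('H')(2)), Mul(-1, -1274)) = Add(Pow(Add(6, Mul(2, Add(1, Mul(2, 2)))), Rational(1, 2)), Mul(-1, -1274)) = Add(Pow(Add(6, Mul(2, Add(1, 4))), Rational(1, 2)), 1274) = Add(Pow(Add(6, Mul(2, 5)), Rational(1, 2)), 1274) = Add(Pow(Add(6, 10), Rational(1, 2)), 1274) = Add(Pow(16, Rational(1, 2)), 1274) = Add(4, 1274) = 1278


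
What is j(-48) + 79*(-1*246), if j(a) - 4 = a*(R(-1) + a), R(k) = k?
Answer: -17078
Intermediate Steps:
j(a) = 4 + a*(-1 + a)
j(-48) + 79*(-1*246) = (4 + (-48)² - 1*(-48)) + 79*(-1*246) = (4 + 2304 + 48) + 79*(-246) = 2356 - 19434 = -17078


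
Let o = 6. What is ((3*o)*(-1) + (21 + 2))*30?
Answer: 150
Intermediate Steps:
((3*o)*(-1) + (21 + 2))*30 = ((3*6)*(-1) + (21 + 2))*30 = (18*(-1) + 23)*30 = (-18 + 23)*30 = 5*30 = 150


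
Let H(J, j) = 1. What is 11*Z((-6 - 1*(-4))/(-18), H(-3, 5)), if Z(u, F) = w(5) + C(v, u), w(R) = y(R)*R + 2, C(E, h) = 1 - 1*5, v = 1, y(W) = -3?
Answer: -187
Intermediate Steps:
C(E, h) = -4 (C(E, h) = 1 - 5 = -4)
w(R) = 2 - 3*R (w(R) = -3*R + 2 = 2 - 3*R)
Z(u, F) = -17 (Z(u, F) = (2 - 3*5) - 4 = (2 - 15) - 4 = -13 - 4 = -17)
11*Z((-6 - 1*(-4))/(-18), H(-3, 5)) = 11*(-17) = -187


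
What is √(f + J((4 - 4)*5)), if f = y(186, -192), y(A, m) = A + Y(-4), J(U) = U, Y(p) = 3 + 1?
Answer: √190 ≈ 13.784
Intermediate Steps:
Y(p) = 4
y(A, m) = 4 + A (y(A, m) = A + 4 = 4 + A)
f = 190 (f = 4 + 186 = 190)
√(f + J((4 - 4)*5)) = √(190 + (4 - 4)*5) = √(190 + 0*5) = √(190 + 0) = √190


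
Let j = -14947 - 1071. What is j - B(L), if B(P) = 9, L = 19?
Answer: -16027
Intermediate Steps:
j = -16018
j - B(L) = -16018 - 1*9 = -16018 - 9 = -16027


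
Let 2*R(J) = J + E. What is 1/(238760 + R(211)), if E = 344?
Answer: 2/478075 ≈ 4.1834e-6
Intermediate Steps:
R(J) = 172 + J/2 (R(J) = (J + 344)/2 = (344 + J)/2 = 172 + J/2)
1/(238760 + R(211)) = 1/(238760 + (172 + (½)*211)) = 1/(238760 + (172 + 211/2)) = 1/(238760 + 555/2) = 1/(478075/2) = 2/478075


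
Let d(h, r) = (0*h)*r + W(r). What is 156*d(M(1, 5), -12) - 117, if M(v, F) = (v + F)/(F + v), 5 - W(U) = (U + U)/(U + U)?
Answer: 507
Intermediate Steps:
W(U) = 4 (W(U) = 5 - (U + U)/(U + U) = 5 - 2*U/(2*U) = 5 - 2*U*1/(2*U) = 5 - 1*1 = 5 - 1 = 4)
M(v, F) = 1 (M(v, F) = (F + v)/(F + v) = 1)
d(h, r) = 4 (d(h, r) = (0*h)*r + 4 = 0*r + 4 = 0 + 4 = 4)
156*d(M(1, 5), -12) - 117 = 156*4 - 117 = 624 - 117 = 507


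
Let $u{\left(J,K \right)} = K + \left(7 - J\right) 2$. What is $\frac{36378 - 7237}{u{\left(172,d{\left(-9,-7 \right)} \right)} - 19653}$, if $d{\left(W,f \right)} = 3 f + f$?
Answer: $- \frac{29141}{20011} \approx -1.4562$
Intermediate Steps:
$d{\left(W,f \right)} = 4 f$
$u{\left(J,K \right)} = 14 + K - 2 J$ ($u{\left(J,K \right)} = K - \left(-14 + 2 J\right) = 14 + K - 2 J$)
$\frac{36378 - 7237}{u{\left(172,d{\left(-9,-7 \right)} \right)} - 19653} = \frac{36378 - 7237}{\left(14 + 4 \left(-7\right) - 344\right) - 19653} = \frac{29141}{\left(14 - 28 - 344\right) - 19653} = \frac{29141}{-358 - 19653} = \frac{29141}{-20011} = 29141 \left(- \frac{1}{20011}\right) = - \frac{29141}{20011}$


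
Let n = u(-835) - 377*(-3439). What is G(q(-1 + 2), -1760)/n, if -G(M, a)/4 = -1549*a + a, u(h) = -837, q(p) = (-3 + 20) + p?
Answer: -5448960/647833 ≈ -8.4111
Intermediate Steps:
q(p) = 17 + p
G(M, a) = 6192*a (G(M, a) = -4*(-1549*a + a) = -(-6192)*a = 6192*a)
n = 1295666 (n = -837 - 377*(-3439) = -837 + 1296503 = 1295666)
G(q(-1 + 2), -1760)/n = (6192*(-1760))/1295666 = -10897920*1/1295666 = -5448960/647833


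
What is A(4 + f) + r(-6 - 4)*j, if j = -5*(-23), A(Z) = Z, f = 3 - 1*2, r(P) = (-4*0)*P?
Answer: 5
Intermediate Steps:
r(P) = 0 (r(P) = 0*P = 0)
f = 1 (f = 3 - 2 = 1)
j = 115
A(4 + f) + r(-6 - 4)*j = (4 + 1) + 0*115 = 5 + 0 = 5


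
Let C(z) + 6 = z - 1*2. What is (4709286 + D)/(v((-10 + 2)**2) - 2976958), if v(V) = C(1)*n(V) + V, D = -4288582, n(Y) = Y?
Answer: -210352/1488671 ≈ -0.14130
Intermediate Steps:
C(z) = -8 + z (C(z) = -6 + (z - 1*2) = -6 + (z - 2) = -6 + (-2 + z) = -8 + z)
v(V) = -6*V (v(V) = (-8 + 1)*V + V = -7*V + V = -6*V)
(4709286 + D)/(v((-10 + 2)**2) - 2976958) = (4709286 - 4288582)/(-6*(-10 + 2)**2 - 2976958) = 420704/(-6*(-8)**2 - 2976958) = 420704/(-6*64 - 2976958) = 420704/(-384 - 2976958) = 420704/(-2977342) = 420704*(-1/2977342) = -210352/1488671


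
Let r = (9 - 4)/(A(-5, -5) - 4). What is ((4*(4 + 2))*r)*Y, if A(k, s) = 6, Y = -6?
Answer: -360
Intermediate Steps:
r = 5/2 (r = (9 - 4)/(6 - 4) = 5/2 ≈ 2.5000)
((4*(4 + 2))*r)*Y = ((4*(4 + 2))*(5/2))*(-6) = ((4*6)*(5/2))*(-6) = (24*(5/2))*(-6) = 60*(-6) = -360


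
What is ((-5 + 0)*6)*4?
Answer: -120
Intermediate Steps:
((-5 + 0)*6)*4 = -5*6*4 = -30*4 = -120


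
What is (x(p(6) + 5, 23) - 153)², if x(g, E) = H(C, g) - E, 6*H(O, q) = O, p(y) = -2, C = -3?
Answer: 124609/4 ≈ 31152.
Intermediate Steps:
H(O, q) = O/6
x(g, E) = -½ - E (x(g, E) = (⅙)*(-3) - E = -½ - E)
(x(p(6) + 5, 23) - 153)² = ((-½ - 1*23) - 153)² = ((-½ - 23) - 153)² = (-47/2 - 153)² = (-353/2)² = 124609/4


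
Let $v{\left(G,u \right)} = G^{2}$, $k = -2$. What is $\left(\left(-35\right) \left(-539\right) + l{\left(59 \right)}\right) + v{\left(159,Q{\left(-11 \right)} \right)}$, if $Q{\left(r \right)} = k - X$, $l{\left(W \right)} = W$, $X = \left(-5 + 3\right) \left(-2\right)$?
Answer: $44205$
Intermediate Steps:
$X = 4$ ($X = \left(-2\right) \left(-2\right) = 4$)
$Q{\left(r \right)} = -6$ ($Q{\left(r \right)} = -2 - 4 = -6$)
$\left(\left(-35\right) \left(-539\right) + l{\left(59 \right)}\right) + v{\left(159,Q{\left(-11 \right)} \right)} = \left(\left(-35\right) \left(-539\right) + 59\right) + 159^{2} = \left(18865 + 59\right) + 25281 = 18924 + 25281 = 44205$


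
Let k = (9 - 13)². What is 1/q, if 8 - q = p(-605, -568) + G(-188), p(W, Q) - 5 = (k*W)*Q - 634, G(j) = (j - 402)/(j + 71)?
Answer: -117/643220141 ≈ -1.8190e-7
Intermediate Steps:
G(j) = (-402 + j)/(71 + j)
k = 16 (k = (-4)² = 16)
p(W, Q) = -629 + 16*Q*W (p(W, Q) = 5 + ((16*W)*Q - 634) = 5 + (16*Q*W - 634) = 5 + (-634 + 16*Q*W) = -629 + 16*Q*W)
q = -643220141/117 (q = 8 - ((-629 + 16*(-568)*(-605)) + (-402 - 188)/(71 - 188)) = 8 - ((-629 + 5498240) - 590/(-117)) = 8 - (5497611 - 1/117*(-590)) = 8 - (5497611 + 590/117) = 8 - 1*643221077/117 = 8 - 643221077/117 = -643220141/117 ≈ -5.4976e+6)
1/q = 1/(-643220141/117) = -117/643220141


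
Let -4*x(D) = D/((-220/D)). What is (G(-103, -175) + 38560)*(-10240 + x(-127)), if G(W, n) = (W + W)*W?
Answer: -268853677119/440 ≈ -6.1103e+8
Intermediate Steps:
G(W, n) = 2*W² (G(W, n) = (2*W)*W = 2*W²)
x(D) = D²/880 (x(D) = -D/(4*((-220/D))) = -D*(-D/220)/4 = -(-1)*D²/880 = D²/880)
(G(-103, -175) + 38560)*(-10240 + x(-127)) = (2*(-103)² + 38560)*(-10240 + (1/880)*(-127)²) = (2*10609 + 38560)*(-10240 + (1/880)*16129) = (21218 + 38560)*(-10240 + 16129/880) = 59778*(-8995071/880) = -268853677119/440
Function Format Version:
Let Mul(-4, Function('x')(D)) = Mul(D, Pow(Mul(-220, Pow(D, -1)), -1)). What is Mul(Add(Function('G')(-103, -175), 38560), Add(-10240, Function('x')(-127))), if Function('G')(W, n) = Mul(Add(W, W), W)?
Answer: Rational(-268853677119, 440) ≈ -6.1103e+8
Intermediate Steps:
Function('G')(W, n) = Mul(2, Pow(W, 2)) (Function('G')(W, n) = Mul(Mul(2, W), W) = Mul(2, Pow(W, 2)))
Function('x')(D) = Mul(Rational(1, 880), Pow(D, 2)) (Function('x')(D) = Mul(Rational(-1, 4), Mul(D, Pow(Mul(-220, Pow(D, -1)), -1))) = Mul(Rational(-1, 4), Mul(D, Mul(Rational(-1, 220), D))) = Mul(Rational(-1, 4), Mul(Rational(-1, 220), Pow(D, 2))) = Mul(Rational(1, 880), Pow(D, 2)))
Mul(Add(Function('G')(-103, -175), 38560), Add(-10240, Function('x')(-127))) = Mul(Add(Mul(2, Pow(-103, 2)), 38560), Add(-10240, Mul(Rational(1, 880), Pow(-127, 2)))) = Mul(Add(Mul(2, 10609), 38560), Add(-10240, Mul(Rational(1, 880), 16129))) = Mul(Add(21218, 38560), Add(-10240, Rational(16129, 880))) = Mul(59778, Rational(-8995071, 880)) = Rational(-268853677119, 440)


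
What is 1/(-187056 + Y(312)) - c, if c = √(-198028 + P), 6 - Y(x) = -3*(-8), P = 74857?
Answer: -1/187074 - I*√123171 ≈ -5.3455e-6 - 350.96*I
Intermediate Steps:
Y(x) = -18 (Y(x) = 6 - (-3)*(-8) = 6 - 1*24 = 6 - 24 = -18)
c = I*√123171 (c = √(-198028 + 74857) = √(-123171) = I*√123171 ≈ 350.96*I)
1/(-187056 + Y(312)) - c = 1/(-187056 - 18) - I*√123171 = 1/(-187074) - I*√123171 = -1/187074 - I*√123171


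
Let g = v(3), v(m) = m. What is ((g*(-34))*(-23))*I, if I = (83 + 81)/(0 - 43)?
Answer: -384744/43 ≈ -8947.5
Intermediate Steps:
g = 3
I = -164/43 (I = 164/(-43) = 164*(-1/43) = -164/43 ≈ -3.8140)
((g*(-34))*(-23))*I = ((3*(-34))*(-23))*(-164/43) = -102*(-23)*(-164/43) = 2346*(-164/43) = -384744/43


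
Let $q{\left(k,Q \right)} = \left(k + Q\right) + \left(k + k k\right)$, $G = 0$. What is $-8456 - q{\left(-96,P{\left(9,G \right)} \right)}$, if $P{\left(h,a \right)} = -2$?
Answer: $-17478$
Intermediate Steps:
$q{\left(k,Q \right)} = Q + k^{2} + 2 k$ ($q{\left(k,Q \right)} = \left(Q + k\right) + \left(k + k^{2}\right) = Q + k^{2} + 2 k$)
$-8456 - q{\left(-96,P{\left(9,G \right)} \right)} = -8456 - \left(-2 + \left(-96\right)^{2} + 2 \left(-96\right)\right) = -8456 - \left(-2 + 9216 - 192\right) = -8456 - 9022 = -17478$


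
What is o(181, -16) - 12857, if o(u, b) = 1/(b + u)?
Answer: -2121404/165 ≈ -12857.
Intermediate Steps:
o(181, -16) - 12857 = 1/(-16 + 181) - 12857 = 1/165 - 12857 = -2121404/165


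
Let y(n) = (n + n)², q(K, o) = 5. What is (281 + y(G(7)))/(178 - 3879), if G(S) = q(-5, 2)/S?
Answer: -13869/181349 ≈ -0.076477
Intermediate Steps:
G(S) = 5/S
y(n) = 4*n² (y(n) = (2*n)² = 4*n²)
(281 + y(G(7)))/(178 - 3879) = (281 + 4*(5/7)²)/(178 - 3879) = (281 + 4*(5*(⅐))²)/(-3701) = (281 + 4*(5/7)²)*(-1/3701) = (281 + 4*(25/49))*(-1/3701) = (281 + 100/49)*(-1/3701) = (13869/49)*(-1/3701) = -13869/181349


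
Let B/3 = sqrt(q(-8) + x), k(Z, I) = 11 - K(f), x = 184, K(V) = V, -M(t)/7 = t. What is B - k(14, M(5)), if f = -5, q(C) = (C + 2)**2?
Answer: -16 + 6*sqrt(55) ≈ 28.497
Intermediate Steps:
q(C) = (2 + C)**2
M(t) = -7*t
k(Z, I) = 16 (k(Z, I) = 11 - 1*(-5) = 11 + 5 = 16)
B = 6*sqrt(55) (B = 3*sqrt((2 - 8)**2 + 184) = 3*sqrt((-6)**2 + 184) = 3*sqrt(36 + 184) = 3*sqrt(220) = 3*(2*sqrt(55)) = 6*sqrt(55) ≈ 44.497)
B - k(14, M(5)) = 6*sqrt(55) - 1*16 = 6*sqrt(55) - 16 = -16 + 6*sqrt(55)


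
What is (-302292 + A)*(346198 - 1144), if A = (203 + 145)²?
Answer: -62519644152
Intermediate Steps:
A = 121104 (A = 348² = 121104)
(-302292 + A)*(346198 - 1144) = (-302292 + 121104)*(346198 - 1144) = -181188*345054 = -62519644152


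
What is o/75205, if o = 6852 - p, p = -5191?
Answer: 12043/75205 ≈ 0.16014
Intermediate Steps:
o = 12043 (o = 6852 - 1*(-5191) = 6852 + 5191 = 12043)
o/75205 = 12043/75205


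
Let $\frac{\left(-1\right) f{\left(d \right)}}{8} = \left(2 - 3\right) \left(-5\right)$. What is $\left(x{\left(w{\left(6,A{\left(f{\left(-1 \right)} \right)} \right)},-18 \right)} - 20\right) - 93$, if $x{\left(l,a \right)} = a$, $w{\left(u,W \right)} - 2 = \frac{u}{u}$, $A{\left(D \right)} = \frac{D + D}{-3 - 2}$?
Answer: $-131$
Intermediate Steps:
$f{\left(d \right)} = -40$ ($f{\left(d \right)} = - 8 \left(2 - 3\right) \left(-5\right) = - 8 \left(\left(-1\right) \left(-5\right)\right) = \left(-8\right) 5 = -40$)
$A{\left(D \right)} = - \frac{2 D}{5}$ ($A{\left(D \right)} = \frac{2 D}{-5} = 2 D \left(- \frac{1}{5}\right) = - \frac{2 D}{5}$)
$w{\left(u,W \right)} = 3$ ($w{\left(u,W \right)} = 2 + \frac{u}{u} = 2 + 1 = 3$)
$\left(x{\left(w{\left(6,A{\left(f{\left(-1 \right)} \right)} \right)},-18 \right)} - 20\right) - 93 = \left(-18 - 20\right) - 93 = -38 - 93 = -131$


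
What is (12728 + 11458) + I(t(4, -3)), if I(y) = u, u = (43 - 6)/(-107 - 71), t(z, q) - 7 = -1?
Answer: 4305071/178 ≈ 24186.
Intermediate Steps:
t(z, q) = 6 (t(z, q) = 7 - 1 = 6)
u = -37/178 (u = 37/(-178) = 37*(-1/178) = -37/178 ≈ -0.20787)
I(y) = -37/178
(12728 + 11458) + I(t(4, -3)) = (12728 + 11458) - 37/178 = 24186 - 37/178 = 4305071/178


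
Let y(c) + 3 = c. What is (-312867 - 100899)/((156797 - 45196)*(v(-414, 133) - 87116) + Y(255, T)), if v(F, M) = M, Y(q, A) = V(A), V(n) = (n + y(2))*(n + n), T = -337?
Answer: 137922/3235720657 ≈ 4.2625e-5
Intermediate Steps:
y(c) = -3 + c
V(n) = 2*n*(-1 + n) (V(n) = (n + (-3 + 2))*(n + n) = (n - 1)*(2*n) = (-1 + n)*(2*n) = 2*n*(-1 + n))
Y(q, A) = 2*A*(-1 + A)
(-312867 - 100899)/((156797 - 45196)*(v(-414, 133) - 87116) + Y(255, T)) = (-312867 - 100899)/((156797 - 45196)*(133 - 87116) + 2*(-337)*(-1 - 337)) = -413766/(111601*(-86983) + 2*(-337)*(-338)) = -413766/(-9707389783 + 227812) = -413766/(-9707161971) = -413766*(-1/9707161971) = 137922/3235720657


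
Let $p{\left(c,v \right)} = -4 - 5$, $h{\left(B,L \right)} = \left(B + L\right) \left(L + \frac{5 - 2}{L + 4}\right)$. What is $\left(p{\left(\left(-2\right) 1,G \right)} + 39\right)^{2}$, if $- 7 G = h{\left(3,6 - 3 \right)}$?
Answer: $900$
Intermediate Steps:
$h{\left(B,L \right)} = \left(B + L\right) \left(L + \frac{3}{4 + L}\right)$
$G = - \frac{144}{49}$ ($G = - \frac{\frac{1}{4 + \left(6 - 3\right)} \left(\left(6 - 3\right)^{3} + 3 \cdot 3 + 3 \left(6 - 3\right) + 4 \left(6 - 3\right)^{2} + 3 \left(6 - 3\right)^{2} + 4 \cdot 3 \left(6 - 3\right)\right)}{7} = - \frac{\frac{1}{4 + 3} \left(3^{3} + 9 + 3 \cdot 3 + 4 \cdot 3^{2} + 3 \cdot 3^{2} + 4 \cdot 3 \cdot 3\right)}{7} = - \frac{\frac{1}{7} \left(27 + 9 + 9 + 4 \cdot 9 + 3 \cdot 9 + 36\right)}{7} = - \frac{\frac{1}{7} \left(27 + 9 + 9 + 36 + 27 + 36\right)}{7} = - \frac{\frac{1}{7} \cdot 144}{7} = \left(- \frac{1}{7}\right) \frac{144}{7} = - \frac{144}{49} \approx -2.9388$)
$p{\left(c,v \right)} = -9$ ($p{\left(c,v \right)} = -4 - 5 = -9$)
$\left(p{\left(\left(-2\right) 1,G \right)} + 39\right)^{2} = \left(-9 + 39\right)^{2} = 30^{2} = 900$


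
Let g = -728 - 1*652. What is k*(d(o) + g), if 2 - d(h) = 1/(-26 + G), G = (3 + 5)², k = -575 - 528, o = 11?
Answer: 57758595/38 ≈ 1.5200e+6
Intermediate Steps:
k = -1103
G = 64 (G = 8² = 64)
g = -1380 (g = -728 - 652 = -1380)
d(h) = 75/38 (d(h) = 2 - 1/(-26 + 64) = 2 - 1/38 = 75/38)
k*(d(o) + g) = -1103*(75/38 - 1380) = -1103*(-52365/38) = 57758595/38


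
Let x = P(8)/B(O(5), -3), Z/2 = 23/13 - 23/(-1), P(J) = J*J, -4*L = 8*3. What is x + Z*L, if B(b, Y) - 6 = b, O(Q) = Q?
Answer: -41672/143 ≈ -291.41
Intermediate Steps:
L = -6 (L = -2*3 = -¼*24 = -6)
B(b, Y) = 6 + b
P(J) = J²
Z = 644/13 (Z = 2*(23/13 - 23/(-1)) = 2*(23*(1/13) - 23*(-1)) = 2*(23/13 + 23) = 2*(322/13) = 644/13 ≈ 49.538)
x = 64/11 (x = 8²/(6 + 5) = 64/11 ≈ 5.8182)
x + Z*L = 64/11 + (644/13)*(-6) = 64/11 - 3864/13 = -41672/143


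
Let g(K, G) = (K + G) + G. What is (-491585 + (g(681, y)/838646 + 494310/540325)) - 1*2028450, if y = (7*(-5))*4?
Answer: -228386354611044733/90628279990 ≈ -2.5200e+6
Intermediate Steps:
y = -140 (y = -35*4 = -140)
g(K, G) = K + 2*G (g(K, G) = (G + K) + G = K + 2*G)
(-491585 + (g(681, y)/838646 + 494310/540325)) - 1*2028450 = (-491585 + ((681 + 2*(-140))/838646 + 494310/540325)) - 1*2028450 = (-491585 + ((681 - 280)*(1/838646) + 494310*(1/540325))) - 2028450 = (-491585 + (401*(1/838646) + 98862/108065)) - 2028450 = (-491585 + (401/838646 + 98862/108065)) - 2028450 = (-491585 + 82953554917/90628279990) - 2028450 = -44551420065329233/90628279990 - 2028450 = -228386354611044733/90628279990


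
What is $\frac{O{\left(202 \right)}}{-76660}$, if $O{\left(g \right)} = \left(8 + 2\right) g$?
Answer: $- \frac{101}{3833} \approx -0.02635$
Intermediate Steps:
$O{\left(g \right)} = 10 g$
$\frac{O{\left(202 \right)}}{-76660} = \frac{10 \cdot 202}{-76660} = 2020 \left(- \frac{1}{76660}\right) = - \frac{101}{3833}$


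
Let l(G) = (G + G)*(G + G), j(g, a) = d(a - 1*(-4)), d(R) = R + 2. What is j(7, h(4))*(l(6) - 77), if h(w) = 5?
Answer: 737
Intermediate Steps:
d(R) = 2 + R
j(g, a) = 6 + a (j(g, a) = 2 + (a - 1*(-4)) = 2 + (a + 4) = 2 + (4 + a) = 6 + a)
l(G) = 4*G² (l(G) = (2*G)*(2*G) = 4*G²)
j(7, h(4))*(l(6) - 77) = (6 + 5)*(4*6² - 77) = 11*(4*36 - 77) = 11*(144 - 77) = 11*67 = 737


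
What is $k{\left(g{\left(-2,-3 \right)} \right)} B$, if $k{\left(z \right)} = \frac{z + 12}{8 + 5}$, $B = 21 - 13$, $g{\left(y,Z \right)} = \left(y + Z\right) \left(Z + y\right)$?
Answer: $\frac{296}{13} \approx 22.769$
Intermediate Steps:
$g{\left(y,Z \right)} = \left(Z + y\right)^{2}$ ($g{\left(y,Z \right)} = \left(Z + y\right) \left(Z + y\right) = \left(Z + y\right)^{2}$)
$B = 8$
$k{\left(z \right)} = \frac{12}{13} + \frac{z}{13}$ ($k{\left(z \right)} = \frac{12 + z}{13} = \left(12 + z\right) \frac{1}{13} = \frac{12}{13} + \frac{z}{13}$)
$k{\left(g{\left(-2,-3 \right)} \right)} B = \left(\frac{12}{13} + \frac{\left(-3 - 2\right)^{2}}{13}\right) 8 = \left(\frac{12}{13} + \frac{\left(-5\right)^{2}}{13}\right) 8 = \left(\frac{12}{13} + \frac{1}{13} \cdot 25\right) 8 = \left(\frac{12}{13} + \frac{25}{13}\right) 8 = \frac{37}{13} \cdot 8 = \frac{296}{13}$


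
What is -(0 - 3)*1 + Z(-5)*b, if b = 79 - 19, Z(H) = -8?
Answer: -477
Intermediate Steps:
b = 60
-(0 - 3)*1 + Z(-5)*b = -(0 - 3)*1 - 8*60 = -1*(-3)*1 - 480 = 3*1 - 480 = 3 - 480 = -477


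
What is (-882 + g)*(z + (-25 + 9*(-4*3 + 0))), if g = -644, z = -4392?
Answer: 6905150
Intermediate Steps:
(-882 + g)*(z + (-25 + 9*(-4*3 + 0))) = (-882 - 644)*(-4392 + (-25 + 9*(-4*3 + 0))) = -1526*(-4392 + (-25 + 9*(-12 + 0))) = -1526*(-4392 + (-25 + 9*(-12))) = -1526*(-4392 + (-25 - 108)) = -1526*(-4392 - 133) = -1526*(-4525) = 6905150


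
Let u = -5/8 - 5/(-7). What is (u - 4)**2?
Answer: 47961/3136 ≈ 15.294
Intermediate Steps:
u = 5/56 (u = -5*1/8 - 5*(-1/7) = -5/8 + 5/7 = 5/56 ≈ 0.089286)
(u - 4)**2 = (5/56 - 4)**2 = (-219/56)**2 = 47961/3136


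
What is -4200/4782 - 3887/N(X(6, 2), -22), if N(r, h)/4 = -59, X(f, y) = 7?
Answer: 2932739/188092 ≈ 15.592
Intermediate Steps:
N(r, h) = -236 (N(r, h) = 4*(-59) = -236)
-4200/4782 - 3887/N(X(6, 2), -22) = -4200/4782 - 3887/(-236) = -4200*1/4782 - 3887*(-1/236) = -700/797 + 3887/236 = 2932739/188092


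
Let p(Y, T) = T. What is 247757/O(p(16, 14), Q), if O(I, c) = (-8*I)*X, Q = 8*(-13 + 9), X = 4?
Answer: -247757/448 ≈ -553.03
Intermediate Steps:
Q = -32 (Q = 8*(-4) = -32)
O(I, c) = -32*I (O(I, c) = -8*I*4 = -32*I)
247757/O(p(16, 14), Q) = 247757/((-32*14)) = 247757/(-448) = 247757*(-1/448) = -247757/448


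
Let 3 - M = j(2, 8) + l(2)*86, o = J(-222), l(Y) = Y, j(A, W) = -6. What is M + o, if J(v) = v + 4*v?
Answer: -1273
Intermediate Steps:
J(v) = 5*v
o = -1110 (o = 5*(-222) = -1110)
M = -163 (M = 3 - (-6 + 2*86) = 3 - (-6 + 172) = 3 - 1*166 = 3 - 166 = -163)
M + o = -163 - 1110 = -1273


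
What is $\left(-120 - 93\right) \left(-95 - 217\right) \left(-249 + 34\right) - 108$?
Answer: $-14288148$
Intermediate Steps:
$\left(-120 - 93\right) \left(-95 - 217\right) \left(-249 + 34\right) - 108 = \left(-213\right) \left(-312\right) \left(-215\right) - 108 = 66456 \left(-215\right) - 108 = -14288040 - 108 = -14288148$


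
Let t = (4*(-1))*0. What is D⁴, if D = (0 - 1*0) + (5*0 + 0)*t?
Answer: 0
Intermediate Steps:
t = 0 (t = -4*0 = 0)
D = 0 (D = (0 - 1*0) + (5*0 + 0)*0 = (0 + 0) + (0 + 0)*0 = 0 + 0*0 = 0 + 0 = 0)
D⁴ = 0⁴ = 0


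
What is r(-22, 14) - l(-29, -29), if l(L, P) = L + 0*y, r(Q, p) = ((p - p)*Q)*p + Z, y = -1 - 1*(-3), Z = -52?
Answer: -23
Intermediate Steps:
y = 2 (y = -1 + 3 = 2)
r(Q, p) = -52 (r(Q, p) = ((p - p)*Q)*p - 52 = (0*Q)*p - 52 = 0*p - 52 = 0 - 52 = -52)
l(L, P) = L (l(L, P) = L + 0*2 = L + 0 = L)
r(-22, 14) - l(-29, -29) = -52 - 1*(-29) = -52 + 29 = -23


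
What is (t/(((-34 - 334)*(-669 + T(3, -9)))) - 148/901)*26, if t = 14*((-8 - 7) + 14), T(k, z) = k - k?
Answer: -236918695/55454748 ≈ -4.2723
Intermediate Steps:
T(k, z) = 0
t = -14 (t = 14*(-15 + 14) = 14*(-1) = -14)
(t/(((-34 - 334)*(-669 + T(3, -9)))) - 148/901)*26 = (-14*1/((-669 + 0)*(-34 - 334)) - 148/901)*26 = (-14/((-368*(-669))) - 148*1/901)*26 = (-14/246192 - 148/901)*26 = (-14*1/246192 - 148/901)*26 = (-7/123096 - 148/901)*26 = -18224515/110909496*26 = -236918695/55454748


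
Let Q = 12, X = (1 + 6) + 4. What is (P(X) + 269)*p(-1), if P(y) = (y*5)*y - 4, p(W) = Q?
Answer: 10440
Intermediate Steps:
X = 11 (X = 7 + 4 = 11)
p(W) = 12
P(y) = -4 + 5*y² (P(y) = (5*y)*y - 4 = 5*y² - 4 = -4 + 5*y²)
(P(X) + 269)*p(-1) = ((-4 + 5*11²) + 269)*12 = ((-4 + 5*121) + 269)*12 = ((-4 + 605) + 269)*12 = (601 + 269)*12 = 870*12 = 10440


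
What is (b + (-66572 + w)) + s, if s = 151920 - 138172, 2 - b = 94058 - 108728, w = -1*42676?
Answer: -80828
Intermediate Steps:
w = -42676
b = 14672 (b = 2 - (94058 - 108728) = 2 - 1*(-14670) = 2 + 14670 = 14672)
s = 13748
(b + (-66572 + w)) + s = (14672 + (-66572 - 42676)) + 13748 = (14672 - 109248) + 13748 = -94576 + 13748 = -80828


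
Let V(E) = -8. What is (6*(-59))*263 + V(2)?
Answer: -93110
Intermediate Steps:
(6*(-59))*263 + V(2) = (6*(-59))*263 - 8 = -354*263 - 8 = -93102 - 8 = -93110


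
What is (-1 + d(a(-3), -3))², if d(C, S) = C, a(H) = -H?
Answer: 4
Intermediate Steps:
(-1 + d(a(-3), -3))² = (-1 - 1*(-3))² = (-1 + 3)² = 2² = 4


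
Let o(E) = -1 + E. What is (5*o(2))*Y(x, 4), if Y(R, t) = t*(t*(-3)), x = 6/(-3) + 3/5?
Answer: -240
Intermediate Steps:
x = -7/5 (x = 6*(-⅓) + 3*(⅕) = -2 + ⅗ = -7/5 ≈ -1.4000)
Y(R, t) = -3*t² (Y(R, t) = t*(-3*t) = -3*t²)
(5*o(2))*Y(x, 4) = (5*(-1 + 2))*(-3*4²) = (5*1)*(-3*16) = 5*(-48) = -240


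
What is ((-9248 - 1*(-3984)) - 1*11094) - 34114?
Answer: -50472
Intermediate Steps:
((-9248 - 1*(-3984)) - 1*11094) - 34114 = ((-9248 + 3984) - 11094) - 34114 = (-5264 - 11094) - 34114 = -16358 - 34114 = -50472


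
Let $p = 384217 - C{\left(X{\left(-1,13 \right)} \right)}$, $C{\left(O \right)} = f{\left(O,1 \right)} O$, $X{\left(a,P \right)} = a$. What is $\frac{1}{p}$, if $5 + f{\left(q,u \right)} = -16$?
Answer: $\frac{1}{384196} \approx 2.6028 \cdot 10^{-6}$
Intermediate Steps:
$f{\left(q,u \right)} = -21$ ($f{\left(q,u \right)} = -5 - 16 = -21$)
$C{\left(O \right)} = - 21 O$
$p = 384196$ ($p = 384217 - \left(-21\right) \left(-1\right) = 384217 - 21 = 384196$)
$\frac{1}{p} = \frac{1}{384196}$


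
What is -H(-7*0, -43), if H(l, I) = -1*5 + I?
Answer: 48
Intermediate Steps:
H(l, I) = -5 + I
-H(-7*0, -43) = -(-5 - 43) = -1*(-48) = 48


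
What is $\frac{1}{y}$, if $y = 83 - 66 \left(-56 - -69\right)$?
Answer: $- \frac{1}{775} \approx -0.0012903$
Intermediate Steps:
$y = -775$ ($y = 83 - 66 \left(-56 + 69\right) = 83 - 858 = -775$)
$\frac{1}{y} = \frac{1}{-775} = - \frac{1}{775}$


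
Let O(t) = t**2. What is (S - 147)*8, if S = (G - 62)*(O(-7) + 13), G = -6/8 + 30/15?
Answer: -31308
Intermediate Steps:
G = 5/4 (G = -6*1/8 + 30*(1/15) = -3/4 + 2 = 5/4 ≈ 1.2500)
S = -7533/2 (S = (5/4 - 62)*((-7)**2 + 13) = -243*(49 + 13)/4 = -243/4*62 = -7533/2 ≈ -3766.5)
(S - 147)*8 = (-7533/2 - 147)*8 = -7827/2*8 = -31308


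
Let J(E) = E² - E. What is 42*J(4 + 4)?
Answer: 2352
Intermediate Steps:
42*J(4 + 4) = 42*((4 + 4)*(-1 + (4 + 4))) = 42*(8*(-1 + 8)) = 42*(8*7) = 42*56 = 2352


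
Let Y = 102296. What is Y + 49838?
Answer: 152134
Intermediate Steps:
Y + 49838 = 102296 + 49838 = 152134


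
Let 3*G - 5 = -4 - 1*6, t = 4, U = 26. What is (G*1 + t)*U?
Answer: 182/3 ≈ 60.667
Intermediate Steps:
G = -5/3 (G = 5/3 + (-4 - 1*6)/3 = 5/3 + (-4 - 6)/3 = 5/3 + (⅓)*(-10) = 5/3 - 10/3 = -5/3 ≈ -1.6667)
(G*1 + t)*U = (-5/3*1 + 4)*26 = (-5/3 + 4)*26 = (7/3)*26 = 182/3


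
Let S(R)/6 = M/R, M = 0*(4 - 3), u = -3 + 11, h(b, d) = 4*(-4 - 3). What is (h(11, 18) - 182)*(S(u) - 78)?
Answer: 16380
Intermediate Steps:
h(b, d) = -28 (h(b, d) = 4*(-7) = -28)
u = 8
M = 0 (M = 0*1 = 0)
S(R) = 0 (S(R) = 6*(0/R) = 6*0 = 0)
(h(11, 18) - 182)*(S(u) - 78) = (-28 - 182)*(0 - 78) = -210*(-78) = 16380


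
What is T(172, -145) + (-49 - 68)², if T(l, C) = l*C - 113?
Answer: -11364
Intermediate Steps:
T(l, C) = -113 + C*l (T(l, C) = C*l - 113 = -113 + C*l)
T(172, -145) + (-49 - 68)² = (-113 - 145*172) + (-49 - 68)² = (-113 - 24940) + (-117)² = -25053 + 13689 = -11364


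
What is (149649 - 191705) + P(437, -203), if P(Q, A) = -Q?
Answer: -42493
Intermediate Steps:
(149649 - 191705) + P(437, -203) = (149649 - 191705) - 1*437 = -42056 - 437 = -42493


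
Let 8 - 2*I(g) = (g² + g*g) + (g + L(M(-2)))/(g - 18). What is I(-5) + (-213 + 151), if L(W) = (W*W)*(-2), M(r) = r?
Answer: -3831/46 ≈ -83.283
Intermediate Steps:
L(W) = -2*W² (L(W) = W²*(-2) = -2*W²)
I(g) = 4 - g² - (-8 + g)/(2*(-18 + g)) (I(g) = 4 - ((g² + g*g) + (g - 2*(-2)²)/(g - 18))/2 = 4 - ((g² + g²) + (g - 2*4)/(-18 + g))/2 = 4 - (2*g² + (g - 8)/(-18 + g))/2 = 4 - (2*g² + (-8 + g)/(-18 + g))/2 = 4 + (-g² - (-8 + g)/(2*(-18 + g))) = 4 - g² - (-8 + g)/(2*(-18 + g)))
I(-5) + (-213 + 151) = (-68 - 1*(-5)³ + 18*(-5)² + (7/2)*(-5))/(-18 - 5) + (-213 + 151) = (-68 - 1*(-125) + 18*25 - 35/2)/(-23) - 62 = -(-68 + 125 + 450 - 35/2)/23 - 62 = -1/23*979/2 - 62 = -979/46 - 62 = -3831/46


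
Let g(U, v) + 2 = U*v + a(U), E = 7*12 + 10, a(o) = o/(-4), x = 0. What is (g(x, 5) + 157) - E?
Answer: 61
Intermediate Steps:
a(o) = -o/4 (a(o) = o*(-¼) = -o/4)
E = 94 (E = 84 + 10 = 94)
g(U, v) = -2 - U/4 + U*v (g(U, v) = -2 + (U*v - U/4) = -2 + (-U/4 + U*v) = -2 - U/4 + U*v)
(g(x, 5) + 157) - E = ((-2 - ¼*0 + 0*5) + 157) - 1*94 = ((-2 + 0 + 0) + 157) - 94 = (-2 + 157) - 94 = 155 - 94 = 61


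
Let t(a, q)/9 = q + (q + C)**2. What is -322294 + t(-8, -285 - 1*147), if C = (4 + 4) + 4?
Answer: 1261418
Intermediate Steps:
C = 12 (C = 8 + 4 = 12)
t(a, q) = 9*q + 9*(12 + q)**2 (t(a, q) = 9*(q + (q + 12)**2) = 9*(q + (12 + q)**2) = 9*q + 9*(12 + q)**2)
-322294 + t(-8, -285 - 1*147) = -322294 + (9*(-285 - 1*147) + 9*(12 + (-285 - 1*147))**2) = -322294 + (9*(-285 - 147) + 9*(12 + (-285 - 147))**2) = -322294 + (9*(-432) + 9*(12 - 432)**2) = -322294 + (-3888 + 9*(-420)**2) = -322294 + (-3888 + 9*176400) = -322294 + (-3888 + 1587600) = -322294 + 1583712 = 1261418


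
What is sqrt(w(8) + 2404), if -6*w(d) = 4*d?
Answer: 2*sqrt(5397)/3 ≈ 48.976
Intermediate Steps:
w(d) = -2*d/3
sqrt(w(8) + 2404) = sqrt(-2/3*8 + 2404) = sqrt(-16/3 + 2404) = sqrt(7196/3) = 2*sqrt(5397)/3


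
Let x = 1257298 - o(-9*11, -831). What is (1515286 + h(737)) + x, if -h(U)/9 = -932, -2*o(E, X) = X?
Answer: 5561113/2 ≈ 2.7806e+6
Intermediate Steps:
o(E, X) = -X/2
h(U) = 8388 (h(U) = -9*(-932) = 8388)
x = 2513765/2 (x = 1257298 - (-1)*(-831)/2 = 1257298 - 1*831/2 = 1257298 - 831/2 = 2513765/2 ≈ 1.2569e+6)
(1515286 + h(737)) + x = (1515286 + 8388) + 2513765/2 = 1523674 + 2513765/2 = 5561113/2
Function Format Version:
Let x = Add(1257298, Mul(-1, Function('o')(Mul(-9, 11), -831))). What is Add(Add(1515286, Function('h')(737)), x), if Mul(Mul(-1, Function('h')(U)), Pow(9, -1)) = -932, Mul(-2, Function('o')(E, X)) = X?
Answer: Rational(5561113, 2) ≈ 2.7806e+6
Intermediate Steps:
Function('o')(E, X) = Mul(Rational(-1, 2), X)
Function('h')(U) = 8388 (Function('h')(U) = Mul(-9, -932) = 8388)
x = Rational(2513765, 2) (x = Add(1257298, Mul(-1, Mul(Rational(-1, 2), -831))) = Add(1257298, Mul(-1, Rational(831, 2))) = Add(1257298, Rational(-831, 2)) = Rational(2513765, 2) ≈ 1.2569e+6)
Add(Add(1515286, Function('h')(737)), x) = Add(Add(1515286, 8388), Rational(2513765, 2)) = Add(1523674, Rational(2513765, 2)) = Rational(5561113, 2)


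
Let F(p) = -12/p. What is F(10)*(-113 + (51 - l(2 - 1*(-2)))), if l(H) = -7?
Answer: 66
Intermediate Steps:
F(10)*(-113 + (51 - l(2 - 1*(-2)))) = (-12/10)*(-113 + (51 - 1*(-7))) = (-12*1/10)*(-113 + (51 + 7)) = -6*(-113 + 58)/5 = -6/5*(-55) = 66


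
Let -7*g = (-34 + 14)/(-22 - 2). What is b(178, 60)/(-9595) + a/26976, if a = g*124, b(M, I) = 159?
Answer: -46523657/2717764560 ≈ -0.017118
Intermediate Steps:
g = -5/42 (g = -(-34 + 14)/(7*(-22 - 2)) = -(-20)/(7*(-24)) = -(-20)*(-1)/(7*24) = -⅐*⅚ = -5/42 ≈ -0.11905)
a = -310/21 (a = -5/42*124 = -310/21 ≈ -14.762)
b(178, 60)/(-9595) + a/26976 = 159/(-9595) - 310/21/26976 = 159*(-1/9595) - 310/21*1/26976 = -159/9595 - 155/283248 = -46523657/2717764560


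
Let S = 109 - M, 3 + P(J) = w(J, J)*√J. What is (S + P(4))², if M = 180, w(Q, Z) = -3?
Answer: 6400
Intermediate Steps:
P(J) = -3 - 3*√J
S = -71 (S = 109 - 1*180 = 109 - 180 = -71)
(S + P(4))² = (-71 + (-3 - 3*√4))² = (-71 + (-3 - 3*2))² = (-71 + (-3 - 6))² = (-71 - 9)² = (-80)² = 6400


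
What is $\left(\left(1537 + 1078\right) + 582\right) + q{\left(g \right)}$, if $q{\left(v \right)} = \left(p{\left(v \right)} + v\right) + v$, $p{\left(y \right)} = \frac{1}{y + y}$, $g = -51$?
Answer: $\frac{315689}{102} \approx 3095.0$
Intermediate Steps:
$p{\left(y \right)} = \frac{1}{2 y}$
$q{\left(v \right)} = \frac{1}{2 v} + 2 v$ ($q{\left(v \right)} = \left(\frac{1}{2 v} + v\right) + v = \left(v + \frac{1}{2 v}\right) + v = \frac{1}{2 v} + 2 v$)
$\left(\left(1537 + 1078\right) + 582\right) + q{\left(g \right)} = \left(\left(1537 + 1078\right) + 582\right) + \left(\frac{1}{2 \left(-51\right)} + 2 \left(-51\right)\right) = \left(2615 + 582\right) + \left(\frac{1}{2} \left(- \frac{1}{51}\right) - 102\right) = 3197 - \frac{10405}{102} = \frac{315689}{102}$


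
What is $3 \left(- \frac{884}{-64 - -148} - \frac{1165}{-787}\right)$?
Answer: $- \frac{149462}{5509} \approx -27.131$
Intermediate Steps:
$3 \left(- \frac{884}{-64 - -148} - \frac{1165}{-787}\right) = 3 \left(- \frac{884}{-64 + 148} - - \frac{1165}{787}\right) = 3 \left(- \frac{884}{84} + \frac{1165}{787}\right) = 3 \left(\left(-884\right) \frac{1}{84} + \frac{1165}{787}\right) = 3 \left(- \frac{221}{21} + \frac{1165}{787}\right) = 3 \left(- \frac{149462}{16527}\right) = - \frac{149462}{5509}$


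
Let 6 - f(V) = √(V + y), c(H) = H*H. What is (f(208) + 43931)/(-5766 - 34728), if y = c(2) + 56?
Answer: -43937/40494 + √67/20247 ≈ -1.0846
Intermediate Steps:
c(H) = H²
y = 60 (y = 2² + 56 = 4 + 56 = 60)
f(V) = 6 - √(60 + V) (f(V) = 6 - √(V + 60) = 6 - √(60 + V))
(f(208) + 43931)/(-5766 - 34728) = ((6 - √(60 + 208)) + 43931)/(-5766 - 34728) = ((6 - √268) + 43931)/(-40494) = ((6 - 2*√67) + 43931)*(-1/40494) = (43937 - 2*√67)*(-1/40494) = -43937/40494 + √67/20247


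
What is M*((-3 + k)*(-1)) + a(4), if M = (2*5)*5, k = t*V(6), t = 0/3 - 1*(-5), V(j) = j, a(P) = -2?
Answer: -1352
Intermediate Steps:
t = 5 (t = 0*(1/3) + 5 = 0 + 5 = 5)
k = 30 (k = 5*6 = 30)
M = 50 (M = 10*5 = 50)
M*((-3 + k)*(-1)) + a(4) = 50*((-3 + 30)*(-1)) - 2 = 50*(27*(-1)) - 2 = 50*(-27) - 2 = -1350 - 2 = -1352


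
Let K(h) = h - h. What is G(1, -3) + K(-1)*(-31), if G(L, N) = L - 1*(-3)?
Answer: 4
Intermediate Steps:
G(L, N) = 3 + L (G(L, N) = L + 3 = 3 + L)
K(h) = 0
G(1, -3) + K(-1)*(-31) = (3 + 1) + 0*(-31) = 4 + 0 = 4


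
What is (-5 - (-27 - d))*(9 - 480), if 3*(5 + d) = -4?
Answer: -7379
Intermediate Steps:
d = -19/3 (d = -5 + (1/3)*(-4) = -5 - 4/3 = -19/3 ≈ -6.3333)
(-5 - (-27 - d))*(9 - 480) = (-5 - (-27 - 1*(-19/3)))*(9 - 480) = (-5 - (-27 + 19/3))*(-471) = (-5 - 1*(-62/3))*(-471) = (-5 + 62/3)*(-471) = (47/3)*(-471) = -7379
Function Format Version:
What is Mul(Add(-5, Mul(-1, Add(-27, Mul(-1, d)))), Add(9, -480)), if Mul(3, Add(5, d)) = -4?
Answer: -7379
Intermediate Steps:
d = Rational(-19, 3) (d = Add(-5, Mul(Rational(1, 3), -4)) = Add(-5, Rational(-4, 3)) = Rational(-19, 3) ≈ -6.3333)
Mul(Add(-5, Mul(-1, Add(-27, Mul(-1, d)))), Add(9, -480)) = Mul(Add(-5, Mul(-1, Add(-27, Mul(-1, Rational(-19, 3))))), Add(9, -480)) = Mul(Add(-5, Mul(-1, Add(-27, Rational(19, 3)))), -471) = Mul(Add(-5, Mul(-1, Rational(-62, 3))), -471) = Mul(Add(-5, Rational(62, 3)), -471) = Mul(Rational(47, 3), -471) = -7379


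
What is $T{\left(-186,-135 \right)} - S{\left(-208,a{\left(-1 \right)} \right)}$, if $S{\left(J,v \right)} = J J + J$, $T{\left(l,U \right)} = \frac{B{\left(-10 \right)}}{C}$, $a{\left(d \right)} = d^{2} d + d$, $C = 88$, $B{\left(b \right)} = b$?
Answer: $- \frac{1894469}{44} \approx -43056.0$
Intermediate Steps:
$a{\left(d \right)} = d + d^{3}$ ($a{\left(d \right)} = d^{3} + d = d + d^{3}$)
$T{\left(l,U \right)} = - \frac{5}{44}$ ($T{\left(l,U \right)} = - \frac{10}{88} = \left(-10\right) \frac{1}{88} = - \frac{5}{44}$)
$S{\left(J,v \right)} = J + J^{2}$ ($S{\left(J,v \right)} = J^{2} + J = J + J^{2}$)
$T{\left(-186,-135 \right)} - S{\left(-208,a{\left(-1 \right)} \right)} = - \frac{5}{44} - - 208 \left(1 - 208\right) = - \frac{5}{44} - \left(-208\right) \left(-207\right) = - \frac{5}{44} - 43056 = - \frac{1894469}{44}$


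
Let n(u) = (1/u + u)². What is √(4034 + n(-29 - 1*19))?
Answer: √14607361/48 ≈ 79.624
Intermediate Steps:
n(u) = (u + 1/u)²
√(4034 + n(-29 - 1*19)) = √(4034 + (1 + (-29 - 1*19)²)²/(-29 - 1*19)²) = √(4034 + (1 + (-29 - 19)²)²/(-29 - 19)²) = √(4034 + (1 + (-48)²)²/(-48)²) = √(4034 + (1 + 2304)²/2304) = √(4034 + (1/2304)*2305²) = √(4034 + (1/2304)*5313025) = √(4034 + 5313025/2304) = √(14607361/2304) = √14607361/48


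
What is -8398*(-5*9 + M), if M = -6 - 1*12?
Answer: 529074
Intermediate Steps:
M = -18 (M = -6 - 12 = -18)
-8398*(-5*9 + M) = -8398*(-5*9 - 18) = -8398*(-45 - 18) = -8398*(-63) = 529074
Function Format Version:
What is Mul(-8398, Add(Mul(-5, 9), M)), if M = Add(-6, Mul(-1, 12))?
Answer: 529074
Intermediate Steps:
M = -18 (M = Add(-6, -12) = -18)
Mul(-8398, Add(Mul(-5, 9), M)) = Mul(-8398, Add(Mul(-5, 9), -18)) = Mul(-8398, Add(-45, -18)) = Mul(-8398, -63) = 529074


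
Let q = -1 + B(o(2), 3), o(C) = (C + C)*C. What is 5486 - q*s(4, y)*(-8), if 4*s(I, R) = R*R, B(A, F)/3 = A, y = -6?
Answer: 7142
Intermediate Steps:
o(C) = 2*C² (o(C) = (2*C)*C = 2*C²)
B(A, F) = 3*A
s(I, R) = R²/4 (s(I, R) = (R*R)/4 = R²/4)
q = 23 (q = -1 + 3*(2*2²) = -1 + 3*(2*4) = -1 + 3*8 = -1 + 24 = 23)
5486 - q*s(4, y)*(-8) = 5486 - 23*((¼)*(-6)²)*(-8) = 5486 - 23*((¼)*36)*(-8) = 5486 - 23*9*(-8) = 5486 - 207*(-8) = 5486 - 1*(-1656) = 5486 + 1656 = 7142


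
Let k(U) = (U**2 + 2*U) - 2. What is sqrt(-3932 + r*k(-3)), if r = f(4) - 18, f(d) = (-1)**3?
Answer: 3*I*sqrt(439) ≈ 62.857*I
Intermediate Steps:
f(d) = -1
k(U) = -2 + U**2 + 2*U
r = -19 (r = -1 - 18 = -19)
sqrt(-3932 + r*k(-3)) = sqrt(-3932 - 19*(-2 + (-3)**2 + 2*(-3))) = sqrt(-3932 - 19*(-2 + 9 - 6)) = sqrt(-3932 - 19*1) = sqrt(-3932 - 19) = sqrt(-3951) = 3*I*sqrt(439)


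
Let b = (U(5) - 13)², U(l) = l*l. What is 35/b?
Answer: 35/144 ≈ 0.24306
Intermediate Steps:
U(l) = l²
b = 144 (b = (5² - 13)² = (25 - 13)² = 12² = 144)
35/b = 35/144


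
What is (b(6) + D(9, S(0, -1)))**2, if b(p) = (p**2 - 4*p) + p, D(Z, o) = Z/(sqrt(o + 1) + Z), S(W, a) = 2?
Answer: 61263/169 - 1485*sqrt(3)/338 ≈ 354.89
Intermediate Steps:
D(Z, o) = Z/(Z + sqrt(1 + o)) (D(Z, o) = Z/(sqrt(1 + o) + Z) = Z/(Z + sqrt(1 + o)))
b(p) = p**2 - 3*p
(b(6) + D(9, S(0, -1)))**2 = (6*(-3 + 6) + 9/(9 + sqrt(1 + 2)))**2 = (6*3 + 9/(9 + sqrt(3)))**2 = (18 + 9/(9 + sqrt(3)))**2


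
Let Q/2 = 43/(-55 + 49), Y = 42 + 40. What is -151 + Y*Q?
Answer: -3979/3 ≈ -1326.3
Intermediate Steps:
Y = 82
Q = -43/3 (Q = 2*(43/(-55 + 49)) = 2*(43/(-6)) = 2*(43*(-⅙)) = 2*(-43/6) = -43/3 ≈ -14.333)
-151 + Y*Q = -151 + 82*(-43/3) = -151 - 3526/3 = -3979/3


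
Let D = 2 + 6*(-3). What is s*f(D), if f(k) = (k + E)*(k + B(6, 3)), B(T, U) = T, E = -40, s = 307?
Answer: 171920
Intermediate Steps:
D = -16 (D = 2 - 18 = -16)
f(k) = (-40 + k)*(6 + k) (f(k) = (k - 40)*(k + 6) = (-40 + k)*(6 + k))
s*f(D) = 307*(-240 + (-16)² - 34*(-16)) = 307*(-240 + 256 + 544) = 307*560 = 171920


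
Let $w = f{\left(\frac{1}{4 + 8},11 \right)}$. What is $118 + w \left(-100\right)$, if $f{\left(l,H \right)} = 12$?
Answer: $-1082$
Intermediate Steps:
$w = 12$
$118 + w \left(-100\right) = 118 + 12 \left(-100\right) = 118 - 1200 = -1082$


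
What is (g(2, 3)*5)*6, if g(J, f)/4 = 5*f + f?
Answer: 2160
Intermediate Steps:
g(J, f) = 24*f (g(J, f) = 4*(5*f + f) = 4*(6*f) = 24*f)
(g(2, 3)*5)*6 = ((24*3)*5)*6 = (72*5)*6 = 360*6 = 2160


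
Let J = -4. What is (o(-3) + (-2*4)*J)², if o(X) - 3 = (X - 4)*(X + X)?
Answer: 5929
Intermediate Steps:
o(X) = 3 + 2*X*(-4 + X) (o(X) = 3 + (X - 4)*(X + X) = 3 + (-4 + X)*(2*X) = 3 + 2*X*(-4 + X))
(o(-3) + (-2*4)*J)² = ((3 - 8*(-3) + 2*(-3)²) - 2*4*(-4))² = ((3 + 24 + 2*9) - 8*(-4))² = ((3 + 24 + 18) + 32)² = (45 + 32)² = 77² = 5929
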